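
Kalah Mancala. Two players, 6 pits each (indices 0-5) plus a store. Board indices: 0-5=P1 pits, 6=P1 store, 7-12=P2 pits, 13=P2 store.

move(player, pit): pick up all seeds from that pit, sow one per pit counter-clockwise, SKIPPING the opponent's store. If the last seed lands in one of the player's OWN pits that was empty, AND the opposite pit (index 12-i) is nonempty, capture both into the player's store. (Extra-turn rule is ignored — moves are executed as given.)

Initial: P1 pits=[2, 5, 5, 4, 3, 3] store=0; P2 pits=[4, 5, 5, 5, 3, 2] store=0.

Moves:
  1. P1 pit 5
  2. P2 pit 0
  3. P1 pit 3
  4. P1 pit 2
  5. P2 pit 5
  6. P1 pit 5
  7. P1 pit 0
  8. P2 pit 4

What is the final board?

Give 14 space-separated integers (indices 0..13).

Answer: 1 8 1 2 5 0 4 3 7 6 6 0 1 2

Derivation:
Move 1: P1 pit5 -> P1=[2,5,5,4,3,0](1) P2=[5,6,5,5,3,2](0)
Move 2: P2 pit0 -> P1=[2,5,5,4,3,0](1) P2=[0,7,6,6,4,3](0)
Move 3: P1 pit3 -> P1=[2,5,5,0,4,1](2) P2=[1,7,6,6,4,3](0)
Move 4: P1 pit2 -> P1=[2,5,0,1,5,2](3) P2=[2,7,6,6,4,3](0)
Move 5: P2 pit5 -> P1=[3,6,0,1,5,2](3) P2=[2,7,6,6,4,0](1)
Move 6: P1 pit5 -> P1=[3,6,0,1,5,0](4) P2=[3,7,6,6,4,0](1)
Move 7: P1 pit0 -> P1=[0,7,1,2,5,0](4) P2=[3,7,6,6,4,0](1)
Move 8: P2 pit4 -> P1=[1,8,1,2,5,0](4) P2=[3,7,6,6,0,1](2)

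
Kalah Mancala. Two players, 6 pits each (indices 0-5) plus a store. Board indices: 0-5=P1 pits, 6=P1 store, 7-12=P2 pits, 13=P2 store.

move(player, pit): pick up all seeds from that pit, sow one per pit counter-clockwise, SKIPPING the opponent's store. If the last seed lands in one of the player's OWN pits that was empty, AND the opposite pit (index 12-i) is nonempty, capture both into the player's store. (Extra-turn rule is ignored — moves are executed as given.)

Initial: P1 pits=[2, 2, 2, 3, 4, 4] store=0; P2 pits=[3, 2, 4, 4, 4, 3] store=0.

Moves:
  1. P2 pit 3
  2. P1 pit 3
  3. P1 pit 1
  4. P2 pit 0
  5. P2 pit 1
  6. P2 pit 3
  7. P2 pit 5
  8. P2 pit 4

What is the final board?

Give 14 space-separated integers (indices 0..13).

Move 1: P2 pit3 -> P1=[3,2,2,3,4,4](0) P2=[3,2,4,0,5,4](1)
Move 2: P1 pit3 -> P1=[3,2,2,0,5,5](1) P2=[3,2,4,0,5,4](1)
Move 3: P1 pit1 -> P1=[3,0,3,0,5,5](6) P2=[3,2,0,0,5,4](1)
Move 4: P2 pit0 -> P1=[3,0,0,0,5,5](6) P2=[0,3,1,0,5,4](5)
Move 5: P2 pit1 -> P1=[3,0,0,0,5,5](6) P2=[0,0,2,1,6,4](5)
Move 6: P2 pit3 -> P1=[3,0,0,0,5,5](6) P2=[0,0,2,0,7,4](5)
Move 7: P2 pit5 -> P1=[4,1,1,0,5,5](6) P2=[0,0,2,0,7,0](6)
Move 8: P2 pit4 -> P1=[5,2,2,1,6,5](6) P2=[0,0,2,0,0,1](7)

Answer: 5 2 2 1 6 5 6 0 0 2 0 0 1 7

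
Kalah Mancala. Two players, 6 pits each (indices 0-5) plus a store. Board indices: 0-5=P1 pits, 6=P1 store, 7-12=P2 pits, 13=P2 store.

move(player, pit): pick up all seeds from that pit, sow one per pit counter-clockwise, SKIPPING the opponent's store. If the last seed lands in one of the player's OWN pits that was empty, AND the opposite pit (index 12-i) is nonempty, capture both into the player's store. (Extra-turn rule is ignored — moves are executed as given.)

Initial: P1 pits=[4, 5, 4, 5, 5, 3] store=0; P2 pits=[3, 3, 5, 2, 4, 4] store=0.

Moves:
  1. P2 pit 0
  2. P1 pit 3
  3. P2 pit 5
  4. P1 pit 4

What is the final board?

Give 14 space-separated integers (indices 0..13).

Move 1: P2 pit0 -> P1=[4,5,4,5,5,3](0) P2=[0,4,6,3,4,4](0)
Move 2: P1 pit3 -> P1=[4,5,4,0,6,4](1) P2=[1,5,6,3,4,4](0)
Move 3: P2 pit5 -> P1=[5,6,5,0,6,4](1) P2=[1,5,6,3,4,0](1)
Move 4: P1 pit4 -> P1=[5,6,5,0,0,5](2) P2=[2,6,7,4,4,0](1)

Answer: 5 6 5 0 0 5 2 2 6 7 4 4 0 1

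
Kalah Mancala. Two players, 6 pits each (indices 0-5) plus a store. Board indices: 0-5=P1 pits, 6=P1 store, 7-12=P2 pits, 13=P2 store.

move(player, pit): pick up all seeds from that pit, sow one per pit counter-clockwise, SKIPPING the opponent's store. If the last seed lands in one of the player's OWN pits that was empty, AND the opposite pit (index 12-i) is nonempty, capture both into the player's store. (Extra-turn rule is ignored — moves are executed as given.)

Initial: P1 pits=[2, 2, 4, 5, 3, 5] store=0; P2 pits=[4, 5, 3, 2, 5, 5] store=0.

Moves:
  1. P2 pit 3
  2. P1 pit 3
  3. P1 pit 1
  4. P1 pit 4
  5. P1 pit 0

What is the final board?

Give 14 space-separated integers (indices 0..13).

Move 1: P2 pit3 -> P1=[2,2,4,5,3,5](0) P2=[4,5,3,0,6,6](0)
Move 2: P1 pit3 -> P1=[2,2,4,0,4,6](1) P2=[5,6,3,0,6,6](0)
Move 3: P1 pit1 -> P1=[2,0,5,0,4,6](5) P2=[5,6,0,0,6,6](0)
Move 4: P1 pit4 -> P1=[2,0,5,0,0,7](6) P2=[6,7,0,0,6,6](0)
Move 5: P1 pit0 -> P1=[0,1,6,0,0,7](6) P2=[6,7,0,0,6,6](0)

Answer: 0 1 6 0 0 7 6 6 7 0 0 6 6 0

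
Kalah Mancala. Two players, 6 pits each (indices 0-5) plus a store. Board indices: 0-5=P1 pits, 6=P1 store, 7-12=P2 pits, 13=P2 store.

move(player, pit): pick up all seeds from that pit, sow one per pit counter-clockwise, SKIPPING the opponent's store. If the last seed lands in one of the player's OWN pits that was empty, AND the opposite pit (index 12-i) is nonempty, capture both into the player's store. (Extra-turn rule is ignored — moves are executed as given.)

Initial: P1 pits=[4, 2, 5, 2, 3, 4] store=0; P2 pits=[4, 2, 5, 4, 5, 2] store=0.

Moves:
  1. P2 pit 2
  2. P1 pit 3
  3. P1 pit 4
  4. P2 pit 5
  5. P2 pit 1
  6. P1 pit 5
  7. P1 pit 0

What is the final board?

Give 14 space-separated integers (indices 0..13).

Answer: 0 4 6 1 1 1 3 6 1 2 7 8 0 2

Derivation:
Move 1: P2 pit2 -> P1=[5,2,5,2,3,4](0) P2=[4,2,0,5,6,3](1)
Move 2: P1 pit3 -> P1=[5,2,5,0,4,5](0) P2=[4,2,0,5,6,3](1)
Move 3: P1 pit4 -> P1=[5,2,5,0,0,6](1) P2=[5,3,0,5,6,3](1)
Move 4: P2 pit5 -> P1=[6,3,5,0,0,6](1) P2=[5,3,0,5,6,0](2)
Move 5: P2 pit1 -> P1=[6,3,5,0,0,6](1) P2=[5,0,1,6,7,0](2)
Move 6: P1 pit5 -> P1=[6,3,5,0,0,0](2) P2=[6,1,2,7,8,0](2)
Move 7: P1 pit0 -> P1=[0,4,6,1,1,1](3) P2=[6,1,2,7,8,0](2)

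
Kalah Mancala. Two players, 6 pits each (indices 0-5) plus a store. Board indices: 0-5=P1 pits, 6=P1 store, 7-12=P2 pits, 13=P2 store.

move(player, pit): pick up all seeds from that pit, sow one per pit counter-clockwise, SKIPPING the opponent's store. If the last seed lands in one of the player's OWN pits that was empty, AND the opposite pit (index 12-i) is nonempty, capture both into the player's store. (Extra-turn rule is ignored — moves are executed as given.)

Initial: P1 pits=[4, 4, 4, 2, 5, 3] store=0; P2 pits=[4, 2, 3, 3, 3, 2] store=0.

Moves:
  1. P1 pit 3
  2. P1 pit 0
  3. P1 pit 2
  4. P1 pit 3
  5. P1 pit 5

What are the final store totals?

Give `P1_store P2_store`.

Move 1: P1 pit3 -> P1=[4,4,4,0,6,4](0) P2=[4,2,3,3,3,2](0)
Move 2: P1 pit0 -> P1=[0,5,5,1,7,4](0) P2=[4,2,3,3,3,2](0)
Move 3: P1 pit2 -> P1=[0,5,0,2,8,5](1) P2=[5,2,3,3,3,2](0)
Move 4: P1 pit3 -> P1=[0,5,0,0,9,6](1) P2=[5,2,3,3,3,2](0)
Move 5: P1 pit5 -> P1=[0,5,0,0,9,0](2) P2=[6,3,4,4,4,2](0)

Answer: 2 0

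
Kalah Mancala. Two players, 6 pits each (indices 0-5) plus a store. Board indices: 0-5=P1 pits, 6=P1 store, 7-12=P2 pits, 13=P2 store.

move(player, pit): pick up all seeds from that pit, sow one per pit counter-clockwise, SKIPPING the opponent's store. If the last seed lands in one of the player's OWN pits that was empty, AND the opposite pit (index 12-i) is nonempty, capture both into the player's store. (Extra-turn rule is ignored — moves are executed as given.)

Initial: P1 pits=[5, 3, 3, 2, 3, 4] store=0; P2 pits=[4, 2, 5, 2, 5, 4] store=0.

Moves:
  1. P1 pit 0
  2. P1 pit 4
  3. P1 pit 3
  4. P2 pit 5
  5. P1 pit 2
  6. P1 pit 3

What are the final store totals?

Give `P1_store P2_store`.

Move 1: P1 pit0 -> P1=[0,4,4,3,4,5](0) P2=[4,2,5,2,5,4](0)
Move 2: P1 pit4 -> P1=[0,4,4,3,0,6](1) P2=[5,3,5,2,5,4](0)
Move 3: P1 pit3 -> P1=[0,4,4,0,1,7](2) P2=[5,3,5,2,5,4](0)
Move 4: P2 pit5 -> P1=[1,5,5,0,1,7](2) P2=[5,3,5,2,5,0](1)
Move 5: P1 pit2 -> P1=[1,5,0,1,2,8](3) P2=[6,3,5,2,5,0](1)
Move 6: P1 pit3 -> P1=[1,5,0,0,3,8](3) P2=[6,3,5,2,5,0](1)

Answer: 3 1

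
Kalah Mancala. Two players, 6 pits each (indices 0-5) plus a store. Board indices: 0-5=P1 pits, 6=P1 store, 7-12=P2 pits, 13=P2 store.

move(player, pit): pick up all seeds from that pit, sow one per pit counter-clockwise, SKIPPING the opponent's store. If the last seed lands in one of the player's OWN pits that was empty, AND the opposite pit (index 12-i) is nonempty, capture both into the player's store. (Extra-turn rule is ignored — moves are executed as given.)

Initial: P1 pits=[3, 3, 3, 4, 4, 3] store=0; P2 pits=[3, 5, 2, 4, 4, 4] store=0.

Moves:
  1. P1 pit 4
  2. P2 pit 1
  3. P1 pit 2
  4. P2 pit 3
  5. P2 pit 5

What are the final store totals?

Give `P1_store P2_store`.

Answer: 1 3

Derivation:
Move 1: P1 pit4 -> P1=[3,3,3,4,0,4](1) P2=[4,6,2,4,4,4](0)
Move 2: P2 pit1 -> P1=[4,3,3,4,0,4](1) P2=[4,0,3,5,5,5](1)
Move 3: P1 pit2 -> P1=[4,3,0,5,1,5](1) P2=[4,0,3,5,5,5](1)
Move 4: P2 pit3 -> P1=[5,4,0,5,1,5](1) P2=[4,0,3,0,6,6](2)
Move 5: P2 pit5 -> P1=[6,5,1,6,2,5](1) P2=[4,0,3,0,6,0](3)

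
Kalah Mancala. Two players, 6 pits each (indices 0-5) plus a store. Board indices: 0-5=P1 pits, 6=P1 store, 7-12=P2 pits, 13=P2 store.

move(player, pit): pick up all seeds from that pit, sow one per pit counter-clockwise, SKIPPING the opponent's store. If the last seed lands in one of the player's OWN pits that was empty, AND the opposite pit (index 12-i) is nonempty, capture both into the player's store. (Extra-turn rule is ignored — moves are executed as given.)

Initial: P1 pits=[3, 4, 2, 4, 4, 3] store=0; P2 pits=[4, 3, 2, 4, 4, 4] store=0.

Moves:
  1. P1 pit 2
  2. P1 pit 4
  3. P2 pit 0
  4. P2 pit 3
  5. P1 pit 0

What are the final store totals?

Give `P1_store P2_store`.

Move 1: P1 pit2 -> P1=[3,4,0,5,5,3](0) P2=[4,3,2,4,4,4](0)
Move 2: P1 pit4 -> P1=[3,4,0,5,0,4](1) P2=[5,4,3,4,4,4](0)
Move 3: P2 pit0 -> P1=[3,4,0,5,0,4](1) P2=[0,5,4,5,5,5](0)
Move 4: P2 pit3 -> P1=[4,5,0,5,0,4](1) P2=[0,5,4,0,6,6](1)
Move 5: P1 pit0 -> P1=[0,6,1,6,0,4](7) P2=[0,0,4,0,6,6](1)

Answer: 7 1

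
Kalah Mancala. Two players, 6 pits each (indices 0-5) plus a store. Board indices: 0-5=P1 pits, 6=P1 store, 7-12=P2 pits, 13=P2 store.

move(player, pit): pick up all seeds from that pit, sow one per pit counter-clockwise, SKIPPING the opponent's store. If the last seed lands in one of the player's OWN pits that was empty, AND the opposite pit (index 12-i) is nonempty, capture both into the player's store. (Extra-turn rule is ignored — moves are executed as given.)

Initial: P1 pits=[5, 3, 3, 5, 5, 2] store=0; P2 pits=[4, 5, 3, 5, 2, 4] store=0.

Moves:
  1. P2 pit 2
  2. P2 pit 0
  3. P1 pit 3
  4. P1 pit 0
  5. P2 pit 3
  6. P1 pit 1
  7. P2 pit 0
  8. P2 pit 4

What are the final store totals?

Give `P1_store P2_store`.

Move 1: P2 pit2 -> P1=[5,3,3,5,5,2](0) P2=[4,5,0,6,3,5](0)
Move 2: P2 pit0 -> P1=[5,3,3,5,5,2](0) P2=[0,6,1,7,4,5](0)
Move 3: P1 pit3 -> P1=[5,3,3,0,6,3](1) P2=[1,7,1,7,4,5](0)
Move 4: P1 pit0 -> P1=[0,4,4,1,7,4](1) P2=[1,7,1,7,4,5](0)
Move 5: P2 pit3 -> P1=[1,5,5,2,7,4](1) P2=[1,7,1,0,5,6](1)
Move 6: P1 pit1 -> P1=[1,0,6,3,8,5](2) P2=[1,7,1,0,5,6](1)
Move 7: P2 pit0 -> P1=[1,0,6,3,8,5](2) P2=[0,8,1,0,5,6](1)
Move 8: P2 pit4 -> P1=[2,1,7,3,8,5](2) P2=[0,8,1,0,0,7](2)

Answer: 2 2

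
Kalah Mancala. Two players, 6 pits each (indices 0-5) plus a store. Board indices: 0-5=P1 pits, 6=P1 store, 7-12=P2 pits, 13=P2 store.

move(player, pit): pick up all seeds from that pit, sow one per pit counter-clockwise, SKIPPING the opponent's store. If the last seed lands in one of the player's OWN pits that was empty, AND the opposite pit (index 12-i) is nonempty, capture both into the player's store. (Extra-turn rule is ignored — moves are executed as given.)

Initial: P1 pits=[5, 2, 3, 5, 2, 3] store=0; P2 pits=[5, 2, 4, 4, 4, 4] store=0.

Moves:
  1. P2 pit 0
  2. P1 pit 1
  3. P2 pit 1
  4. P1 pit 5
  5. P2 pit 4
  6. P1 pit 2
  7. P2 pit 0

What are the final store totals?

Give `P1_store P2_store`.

Answer: 2 1

Derivation:
Move 1: P2 pit0 -> P1=[5,2,3,5,2,3](0) P2=[0,3,5,5,5,5](0)
Move 2: P1 pit1 -> P1=[5,0,4,6,2,3](0) P2=[0,3,5,5,5,5](0)
Move 3: P2 pit1 -> P1=[5,0,4,6,2,3](0) P2=[0,0,6,6,6,5](0)
Move 4: P1 pit5 -> P1=[5,0,4,6,2,0](1) P2=[1,1,6,6,6,5](0)
Move 5: P2 pit4 -> P1=[6,1,5,7,2,0](1) P2=[1,1,6,6,0,6](1)
Move 6: P1 pit2 -> P1=[6,1,0,8,3,1](2) P2=[2,1,6,6,0,6](1)
Move 7: P2 pit0 -> P1=[6,1,0,8,3,1](2) P2=[0,2,7,6,0,6](1)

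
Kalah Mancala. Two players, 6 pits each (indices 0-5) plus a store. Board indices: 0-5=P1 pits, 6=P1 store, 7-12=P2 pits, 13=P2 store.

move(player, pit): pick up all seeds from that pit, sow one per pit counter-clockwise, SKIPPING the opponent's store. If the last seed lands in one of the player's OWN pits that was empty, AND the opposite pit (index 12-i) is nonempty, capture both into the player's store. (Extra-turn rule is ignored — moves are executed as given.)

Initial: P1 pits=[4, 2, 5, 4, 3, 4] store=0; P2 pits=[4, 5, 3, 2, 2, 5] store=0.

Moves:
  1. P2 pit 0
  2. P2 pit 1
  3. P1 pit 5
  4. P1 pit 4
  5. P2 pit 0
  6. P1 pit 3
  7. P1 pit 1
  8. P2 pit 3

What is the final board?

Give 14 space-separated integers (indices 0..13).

Answer: 6 0 6 0 1 2 11 1 2 0 0 5 7 2

Derivation:
Move 1: P2 pit0 -> P1=[4,2,5,4,3,4](0) P2=[0,6,4,3,3,5](0)
Move 2: P2 pit1 -> P1=[5,2,5,4,3,4](0) P2=[0,0,5,4,4,6](1)
Move 3: P1 pit5 -> P1=[5,2,5,4,3,0](1) P2=[1,1,6,4,4,6](1)
Move 4: P1 pit4 -> P1=[5,2,5,4,0,1](2) P2=[2,1,6,4,4,6](1)
Move 5: P2 pit0 -> P1=[5,2,5,4,0,1](2) P2=[0,2,7,4,4,6](1)
Move 6: P1 pit3 -> P1=[5,2,5,0,1,2](3) P2=[1,2,7,4,4,6](1)
Move 7: P1 pit1 -> P1=[5,0,6,0,1,2](11) P2=[1,2,0,4,4,6](1)
Move 8: P2 pit3 -> P1=[6,0,6,0,1,2](11) P2=[1,2,0,0,5,7](2)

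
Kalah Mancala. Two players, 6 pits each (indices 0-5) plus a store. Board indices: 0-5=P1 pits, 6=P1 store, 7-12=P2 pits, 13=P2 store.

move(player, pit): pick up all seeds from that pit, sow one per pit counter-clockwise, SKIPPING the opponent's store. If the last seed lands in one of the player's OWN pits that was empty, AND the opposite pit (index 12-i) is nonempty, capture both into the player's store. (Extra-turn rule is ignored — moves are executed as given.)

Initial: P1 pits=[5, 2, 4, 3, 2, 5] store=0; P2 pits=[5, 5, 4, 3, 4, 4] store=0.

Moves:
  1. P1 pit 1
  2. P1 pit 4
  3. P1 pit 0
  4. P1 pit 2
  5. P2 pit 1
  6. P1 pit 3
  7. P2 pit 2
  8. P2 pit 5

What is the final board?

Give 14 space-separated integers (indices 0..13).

Move 1: P1 pit1 -> P1=[5,0,5,4,2,5](0) P2=[5,5,4,3,4,4](0)
Move 2: P1 pit4 -> P1=[5,0,5,4,0,6](1) P2=[5,5,4,3,4,4](0)
Move 3: P1 pit0 -> P1=[0,1,6,5,1,7](1) P2=[5,5,4,3,4,4](0)
Move 4: P1 pit2 -> P1=[0,1,0,6,2,8](2) P2=[6,6,4,3,4,4](0)
Move 5: P2 pit1 -> P1=[1,1,0,6,2,8](2) P2=[6,0,5,4,5,5](1)
Move 6: P1 pit3 -> P1=[1,1,0,0,3,9](3) P2=[7,1,6,4,5,5](1)
Move 7: P2 pit2 -> P1=[2,2,0,0,3,9](3) P2=[7,1,0,5,6,6](2)
Move 8: P2 pit5 -> P1=[3,3,1,1,4,9](3) P2=[7,1,0,5,6,0](3)

Answer: 3 3 1 1 4 9 3 7 1 0 5 6 0 3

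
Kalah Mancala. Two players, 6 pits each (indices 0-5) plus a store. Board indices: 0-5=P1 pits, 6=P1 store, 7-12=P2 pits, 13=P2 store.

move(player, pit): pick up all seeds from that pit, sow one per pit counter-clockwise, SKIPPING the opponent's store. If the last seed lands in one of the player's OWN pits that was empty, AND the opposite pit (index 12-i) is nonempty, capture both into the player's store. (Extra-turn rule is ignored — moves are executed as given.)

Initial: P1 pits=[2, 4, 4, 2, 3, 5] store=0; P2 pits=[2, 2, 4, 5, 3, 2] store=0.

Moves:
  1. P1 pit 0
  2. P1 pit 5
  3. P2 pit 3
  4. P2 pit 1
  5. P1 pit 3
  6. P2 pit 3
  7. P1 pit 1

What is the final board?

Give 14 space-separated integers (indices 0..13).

Answer: 1 0 7 1 5 1 6 1 0 6 0 6 3 1

Derivation:
Move 1: P1 pit0 -> P1=[0,5,5,2,3,5](0) P2=[2,2,4,5,3,2](0)
Move 2: P1 pit5 -> P1=[0,5,5,2,3,0](1) P2=[3,3,5,6,3,2](0)
Move 3: P2 pit3 -> P1=[1,6,6,2,3,0](1) P2=[3,3,5,0,4,3](1)
Move 4: P2 pit1 -> P1=[1,6,6,2,3,0](1) P2=[3,0,6,1,5,3](1)
Move 5: P1 pit3 -> P1=[1,6,6,0,4,0](5) P2=[0,0,6,1,5,3](1)
Move 6: P2 pit3 -> P1=[1,6,6,0,4,0](5) P2=[0,0,6,0,6,3](1)
Move 7: P1 pit1 -> P1=[1,0,7,1,5,1](6) P2=[1,0,6,0,6,3](1)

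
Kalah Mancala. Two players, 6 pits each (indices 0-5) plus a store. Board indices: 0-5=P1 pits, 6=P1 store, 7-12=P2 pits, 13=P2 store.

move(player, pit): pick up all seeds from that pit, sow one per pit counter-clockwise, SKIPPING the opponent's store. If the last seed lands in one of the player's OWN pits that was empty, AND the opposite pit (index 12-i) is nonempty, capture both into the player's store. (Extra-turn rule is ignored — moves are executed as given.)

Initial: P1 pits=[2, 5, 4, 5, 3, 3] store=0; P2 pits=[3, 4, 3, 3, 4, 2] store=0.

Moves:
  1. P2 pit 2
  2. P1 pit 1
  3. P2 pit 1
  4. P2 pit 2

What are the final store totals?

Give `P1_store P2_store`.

Move 1: P2 pit2 -> P1=[2,5,4,5,3,3](0) P2=[3,4,0,4,5,3](0)
Move 2: P1 pit1 -> P1=[2,0,5,6,4,4](1) P2=[3,4,0,4,5,3](0)
Move 3: P2 pit1 -> P1=[2,0,5,6,4,4](1) P2=[3,0,1,5,6,4](0)
Move 4: P2 pit2 -> P1=[2,0,5,6,4,4](1) P2=[3,0,0,6,6,4](0)

Answer: 1 0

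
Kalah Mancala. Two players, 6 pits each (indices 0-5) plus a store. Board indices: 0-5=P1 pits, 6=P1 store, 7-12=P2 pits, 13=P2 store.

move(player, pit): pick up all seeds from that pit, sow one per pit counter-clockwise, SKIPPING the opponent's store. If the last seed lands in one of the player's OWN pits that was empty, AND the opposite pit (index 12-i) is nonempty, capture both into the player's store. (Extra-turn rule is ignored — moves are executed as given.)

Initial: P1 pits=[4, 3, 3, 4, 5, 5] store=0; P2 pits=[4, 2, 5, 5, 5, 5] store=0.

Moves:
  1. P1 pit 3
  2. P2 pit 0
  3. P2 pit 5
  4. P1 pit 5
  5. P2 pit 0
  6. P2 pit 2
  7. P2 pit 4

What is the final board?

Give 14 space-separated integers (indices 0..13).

Answer: 7 6 6 2 8 1 2 0 5 0 8 0 2 3

Derivation:
Move 1: P1 pit3 -> P1=[4,3,3,0,6,6](1) P2=[5,2,5,5,5,5](0)
Move 2: P2 pit0 -> P1=[4,3,3,0,6,6](1) P2=[0,3,6,6,6,6](0)
Move 3: P2 pit5 -> P1=[5,4,4,1,7,6](1) P2=[0,3,6,6,6,0](1)
Move 4: P1 pit5 -> P1=[5,4,4,1,7,0](2) P2=[1,4,7,7,7,0](1)
Move 5: P2 pit0 -> P1=[5,4,4,1,7,0](2) P2=[0,5,7,7,7,0](1)
Move 6: P2 pit2 -> P1=[6,5,5,1,7,0](2) P2=[0,5,0,8,8,1](2)
Move 7: P2 pit4 -> P1=[7,6,6,2,8,1](2) P2=[0,5,0,8,0,2](3)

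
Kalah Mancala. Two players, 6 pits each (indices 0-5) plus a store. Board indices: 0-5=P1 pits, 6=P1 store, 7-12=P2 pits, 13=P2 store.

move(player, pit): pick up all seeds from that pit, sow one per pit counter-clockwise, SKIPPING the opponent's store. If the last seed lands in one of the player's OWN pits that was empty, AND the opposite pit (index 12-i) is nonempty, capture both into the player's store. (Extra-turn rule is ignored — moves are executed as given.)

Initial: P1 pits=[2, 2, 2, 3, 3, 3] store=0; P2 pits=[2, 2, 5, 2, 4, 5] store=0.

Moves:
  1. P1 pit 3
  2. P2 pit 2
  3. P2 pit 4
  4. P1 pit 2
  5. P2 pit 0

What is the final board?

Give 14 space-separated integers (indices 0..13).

Move 1: P1 pit3 -> P1=[2,2,2,0,4,4](1) P2=[2,2,5,2,4,5](0)
Move 2: P2 pit2 -> P1=[3,2,2,0,4,4](1) P2=[2,2,0,3,5,6](1)
Move 3: P2 pit4 -> P1=[4,3,3,0,4,4](1) P2=[2,2,0,3,0,7](2)
Move 4: P1 pit2 -> P1=[4,3,0,1,5,5](1) P2=[2,2,0,3,0,7](2)
Move 5: P2 pit0 -> P1=[4,3,0,0,5,5](1) P2=[0,3,0,3,0,7](4)

Answer: 4 3 0 0 5 5 1 0 3 0 3 0 7 4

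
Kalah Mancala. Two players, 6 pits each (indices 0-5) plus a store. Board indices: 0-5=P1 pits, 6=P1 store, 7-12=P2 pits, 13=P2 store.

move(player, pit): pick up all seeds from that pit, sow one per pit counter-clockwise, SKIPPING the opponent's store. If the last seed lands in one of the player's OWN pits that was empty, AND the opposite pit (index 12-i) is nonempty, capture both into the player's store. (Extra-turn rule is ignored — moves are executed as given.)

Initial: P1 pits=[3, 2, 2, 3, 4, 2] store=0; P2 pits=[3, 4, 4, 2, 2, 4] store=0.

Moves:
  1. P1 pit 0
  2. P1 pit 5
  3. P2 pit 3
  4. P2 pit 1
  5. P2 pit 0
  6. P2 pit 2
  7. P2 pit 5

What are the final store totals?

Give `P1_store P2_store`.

Answer: 1 2

Derivation:
Move 1: P1 pit0 -> P1=[0,3,3,4,4,2](0) P2=[3,4,4,2,2,4](0)
Move 2: P1 pit5 -> P1=[0,3,3,4,4,0](1) P2=[4,4,4,2,2,4](0)
Move 3: P2 pit3 -> P1=[0,3,3,4,4,0](1) P2=[4,4,4,0,3,5](0)
Move 4: P2 pit1 -> P1=[0,3,3,4,4,0](1) P2=[4,0,5,1,4,6](0)
Move 5: P2 pit0 -> P1=[0,3,3,4,4,0](1) P2=[0,1,6,2,5,6](0)
Move 6: P2 pit2 -> P1=[1,4,3,4,4,0](1) P2=[0,1,0,3,6,7](1)
Move 7: P2 pit5 -> P1=[2,5,4,5,5,1](1) P2=[0,1,0,3,6,0](2)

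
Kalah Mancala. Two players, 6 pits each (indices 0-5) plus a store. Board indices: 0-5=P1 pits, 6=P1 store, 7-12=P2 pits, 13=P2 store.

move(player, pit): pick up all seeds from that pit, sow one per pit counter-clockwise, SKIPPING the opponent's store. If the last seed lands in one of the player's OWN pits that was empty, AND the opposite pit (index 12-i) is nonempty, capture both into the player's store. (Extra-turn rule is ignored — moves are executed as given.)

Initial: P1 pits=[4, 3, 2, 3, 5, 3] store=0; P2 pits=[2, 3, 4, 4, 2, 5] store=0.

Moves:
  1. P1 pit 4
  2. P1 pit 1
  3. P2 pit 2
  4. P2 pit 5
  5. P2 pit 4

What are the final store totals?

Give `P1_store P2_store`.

Move 1: P1 pit4 -> P1=[4,3,2,3,0,4](1) P2=[3,4,5,4,2,5](0)
Move 2: P1 pit1 -> P1=[4,0,3,4,0,4](6) P2=[3,0,5,4,2,5](0)
Move 3: P2 pit2 -> P1=[5,0,3,4,0,4](6) P2=[3,0,0,5,3,6](1)
Move 4: P2 pit5 -> P1=[6,1,4,5,1,4](6) P2=[3,0,0,5,3,0](2)
Move 5: P2 pit4 -> P1=[7,1,4,5,1,4](6) P2=[3,0,0,5,0,1](3)

Answer: 6 3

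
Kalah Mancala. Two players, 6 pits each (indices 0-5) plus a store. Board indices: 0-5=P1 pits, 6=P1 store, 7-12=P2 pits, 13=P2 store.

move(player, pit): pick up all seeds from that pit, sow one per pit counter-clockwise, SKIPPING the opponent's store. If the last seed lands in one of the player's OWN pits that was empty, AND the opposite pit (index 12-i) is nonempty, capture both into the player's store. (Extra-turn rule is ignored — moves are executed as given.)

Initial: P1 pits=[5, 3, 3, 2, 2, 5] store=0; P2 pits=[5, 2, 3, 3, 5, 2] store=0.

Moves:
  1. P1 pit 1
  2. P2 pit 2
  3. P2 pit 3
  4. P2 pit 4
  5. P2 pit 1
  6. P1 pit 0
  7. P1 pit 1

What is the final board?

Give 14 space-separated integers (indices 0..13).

Answer: 0 0 2 6 5 6 1 6 0 1 0 0 5 8

Derivation:
Move 1: P1 pit1 -> P1=[5,0,4,3,3,5](0) P2=[5,2,3,3,5,2](0)
Move 2: P2 pit2 -> P1=[5,0,4,3,3,5](0) P2=[5,2,0,4,6,3](0)
Move 3: P2 pit3 -> P1=[6,0,4,3,3,5](0) P2=[5,2,0,0,7,4](1)
Move 4: P2 pit4 -> P1=[7,1,5,4,4,5](0) P2=[5,2,0,0,0,5](2)
Move 5: P2 pit1 -> P1=[7,1,0,4,4,5](0) P2=[5,0,1,0,0,5](8)
Move 6: P1 pit0 -> P1=[0,2,1,5,5,6](1) P2=[6,0,1,0,0,5](8)
Move 7: P1 pit1 -> P1=[0,0,2,6,5,6](1) P2=[6,0,1,0,0,5](8)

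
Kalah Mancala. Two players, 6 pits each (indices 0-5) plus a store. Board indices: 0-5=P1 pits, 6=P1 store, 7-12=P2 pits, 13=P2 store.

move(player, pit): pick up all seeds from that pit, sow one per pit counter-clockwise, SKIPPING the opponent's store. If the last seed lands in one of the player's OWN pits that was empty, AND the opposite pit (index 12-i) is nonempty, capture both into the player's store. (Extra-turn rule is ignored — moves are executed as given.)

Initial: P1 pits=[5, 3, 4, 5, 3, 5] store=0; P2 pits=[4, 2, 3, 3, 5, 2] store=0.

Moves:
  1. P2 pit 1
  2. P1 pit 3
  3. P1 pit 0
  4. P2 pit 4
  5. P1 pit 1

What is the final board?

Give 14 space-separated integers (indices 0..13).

Answer: 1 0 7 2 6 8 2 5 1 4 4 0 3 1

Derivation:
Move 1: P2 pit1 -> P1=[5,3,4,5,3,5](0) P2=[4,0,4,4,5,2](0)
Move 2: P1 pit3 -> P1=[5,3,4,0,4,6](1) P2=[5,1,4,4,5,2](0)
Move 3: P1 pit0 -> P1=[0,4,5,1,5,7](1) P2=[5,1,4,4,5,2](0)
Move 4: P2 pit4 -> P1=[1,5,6,1,5,7](1) P2=[5,1,4,4,0,3](1)
Move 5: P1 pit1 -> P1=[1,0,7,2,6,8](2) P2=[5,1,4,4,0,3](1)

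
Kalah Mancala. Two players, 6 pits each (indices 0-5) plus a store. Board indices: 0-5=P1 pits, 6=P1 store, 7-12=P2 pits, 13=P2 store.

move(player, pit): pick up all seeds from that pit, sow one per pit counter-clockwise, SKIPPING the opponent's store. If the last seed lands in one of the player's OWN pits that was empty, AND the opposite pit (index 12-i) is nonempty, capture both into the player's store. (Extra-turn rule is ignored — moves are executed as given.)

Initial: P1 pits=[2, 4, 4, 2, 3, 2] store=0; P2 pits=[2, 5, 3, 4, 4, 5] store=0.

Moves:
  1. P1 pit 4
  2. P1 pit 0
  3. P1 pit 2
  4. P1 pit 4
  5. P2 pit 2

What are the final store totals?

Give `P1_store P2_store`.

Move 1: P1 pit4 -> P1=[2,4,4,2,0,3](1) P2=[3,5,3,4,4,5](0)
Move 2: P1 pit0 -> P1=[0,5,5,2,0,3](1) P2=[3,5,3,4,4,5](0)
Move 3: P1 pit2 -> P1=[0,5,0,3,1,4](2) P2=[4,5,3,4,4,5](0)
Move 4: P1 pit4 -> P1=[0,5,0,3,0,5](2) P2=[4,5,3,4,4,5](0)
Move 5: P2 pit2 -> P1=[0,5,0,3,0,5](2) P2=[4,5,0,5,5,6](0)

Answer: 2 0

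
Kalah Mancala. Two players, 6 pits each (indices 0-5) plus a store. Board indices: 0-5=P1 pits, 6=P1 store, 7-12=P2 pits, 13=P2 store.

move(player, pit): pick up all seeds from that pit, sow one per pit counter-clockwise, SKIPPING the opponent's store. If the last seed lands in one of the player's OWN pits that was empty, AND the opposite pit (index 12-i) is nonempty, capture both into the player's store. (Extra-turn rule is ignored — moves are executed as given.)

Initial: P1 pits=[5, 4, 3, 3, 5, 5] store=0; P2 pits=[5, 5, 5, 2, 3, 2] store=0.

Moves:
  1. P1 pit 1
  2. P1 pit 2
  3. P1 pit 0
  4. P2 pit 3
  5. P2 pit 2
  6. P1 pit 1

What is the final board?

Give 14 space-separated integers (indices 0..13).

Answer: 1 0 2 6 8 8 1 5 5 0 1 5 4 1

Derivation:
Move 1: P1 pit1 -> P1=[5,0,4,4,6,6](0) P2=[5,5,5,2,3,2](0)
Move 2: P1 pit2 -> P1=[5,0,0,5,7,7](1) P2=[5,5,5,2,3,2](0)
Move 3: P1 pit0 -> P1=[0,1,1,6,8,8](1) P2=[5,5,5,2,3,2](0)
Move 4: P2 pit3 -> P1=[0,1,1,6,8,8](1) P2=[5,5,5,0,4,3](0)
Move 5: P2 pit2 -> P1=[1,1,1,6,8,8](1) P2=[5,5,0,1,5,4](1)
Move 6: P1 pit1 -> P1=[1,0,2,6,8,8](1) P2=[5,5,0,1,5,4](1)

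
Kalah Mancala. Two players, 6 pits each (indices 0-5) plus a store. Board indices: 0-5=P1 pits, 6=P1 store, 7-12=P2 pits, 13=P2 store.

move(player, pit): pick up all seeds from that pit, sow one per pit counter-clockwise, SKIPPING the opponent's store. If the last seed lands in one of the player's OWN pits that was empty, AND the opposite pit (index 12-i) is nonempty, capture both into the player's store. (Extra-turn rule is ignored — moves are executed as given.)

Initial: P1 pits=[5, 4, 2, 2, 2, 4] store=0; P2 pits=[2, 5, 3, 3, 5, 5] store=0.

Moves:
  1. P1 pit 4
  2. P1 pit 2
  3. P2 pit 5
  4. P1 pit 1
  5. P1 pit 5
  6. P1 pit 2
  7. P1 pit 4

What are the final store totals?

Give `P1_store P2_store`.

Move 1: P1 pit4 -> P1=[5,4,2,2,0,5](1) P2=[2,5,3,3,5,5](0)
Move 2: P1 pit2 -> P1=[5,4,0,3,0,5](7) P2=[2,0,3,3,5,5](0)
Move 3: P2 pit5 -> P1=[6,5,1,4,0,5](7) P2=[2,0,3,3,5,0](1)
Move 4: P1 pit1 -> P1=[6,0,2,5,1,6](8) P2=[2,0,3,3,5,0](1)
Move 5: P1 pit5 -> P1=[6,0,2,5,1,0](9) P2=[3,1,4,4,6,0](1)
Move 6: P1 pit2 -> P1=[6,0,0,6,2,0](9) P2=[3,1,4,4,6,0](1)
Move 7: P1 pit4 -> P1=[6,0,0,6,0,1](10) P2=[3,1,4,4,6,0](1)

Answer: 10 1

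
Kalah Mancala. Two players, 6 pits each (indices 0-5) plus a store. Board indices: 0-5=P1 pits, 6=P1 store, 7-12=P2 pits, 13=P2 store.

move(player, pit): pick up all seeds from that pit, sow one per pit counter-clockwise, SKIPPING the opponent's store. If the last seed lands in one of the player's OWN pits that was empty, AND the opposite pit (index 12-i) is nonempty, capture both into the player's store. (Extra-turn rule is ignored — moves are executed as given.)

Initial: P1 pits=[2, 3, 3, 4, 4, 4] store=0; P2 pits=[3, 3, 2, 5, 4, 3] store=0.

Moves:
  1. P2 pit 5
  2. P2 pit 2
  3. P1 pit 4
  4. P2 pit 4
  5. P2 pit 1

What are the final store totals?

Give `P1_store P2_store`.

Answer: 1 2

Derivation:
Move 1: P2 pit5 -> P1=[3,4,3,4,4,4](0) P2=[3,3,2,5,4,0](1)
Move 2: P2 pit2 -> P1=[3,4,3,4,4,4](0) P2=[3,3,0,6,5,0](1)
Move 3: P1 pit4 -> P1=[3,4,3,4,0,5](1) P2=[4,4,0,6,5,0](1)
Move 4: P2 pit4 -> P1=[4,5,4,4,0,5](1) P2=[4,4,0,6,0,1](2)
Move 5: P2 pit1 -> P1=[4,5,4,4,0,5](1) P2=[4,0,1,7,1,2](2)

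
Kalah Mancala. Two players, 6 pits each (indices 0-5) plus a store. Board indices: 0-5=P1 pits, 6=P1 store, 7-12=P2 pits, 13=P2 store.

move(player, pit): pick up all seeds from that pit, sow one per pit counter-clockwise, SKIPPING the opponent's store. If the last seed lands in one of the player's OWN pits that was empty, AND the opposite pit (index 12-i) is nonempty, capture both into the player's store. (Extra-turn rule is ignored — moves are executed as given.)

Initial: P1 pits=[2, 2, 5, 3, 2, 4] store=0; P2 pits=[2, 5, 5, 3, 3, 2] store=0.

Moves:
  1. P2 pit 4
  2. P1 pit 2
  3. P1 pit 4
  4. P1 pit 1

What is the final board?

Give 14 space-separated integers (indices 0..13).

Answer: 3 0 1 5 0 6 2 4 5 5 3 0 3 1

Derivation:
Move 1: P2 pit4 -> P1=[3,2,5,3,2,4](0) P2=[2,5,5,3,0,3](1)
Move 2: P1 pit2 -> P1=[3,2,0,4,3,5](1) P2=[3,5,5,3,0,3](1)
Move 3: P1 pit4 -> P1=[3,2,0,4,0,6](2) P2=[4,5,5,3,0,3](1)
Move 4: P1 pit1 -> P1=[3,0,1,5,0,6](2) P2=[4,5,5,3,0,3](1)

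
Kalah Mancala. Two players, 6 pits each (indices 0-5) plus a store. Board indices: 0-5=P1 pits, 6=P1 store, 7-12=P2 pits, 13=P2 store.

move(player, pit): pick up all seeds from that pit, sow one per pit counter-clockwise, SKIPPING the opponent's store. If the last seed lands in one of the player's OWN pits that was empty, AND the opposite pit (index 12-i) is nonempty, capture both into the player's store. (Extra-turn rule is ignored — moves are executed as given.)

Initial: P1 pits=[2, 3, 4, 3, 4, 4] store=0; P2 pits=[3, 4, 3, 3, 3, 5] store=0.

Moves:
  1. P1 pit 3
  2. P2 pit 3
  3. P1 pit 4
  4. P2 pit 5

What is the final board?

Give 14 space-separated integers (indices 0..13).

Move 1: P1 pit3 -> P1=[2,3,4,0,5,5](1) P2=[3,4,3,3,3,5](0)
Move 2: P2 pit3 -> P1=[2,3,4,0,5,5](1) P2=[3,4,3,0,4,6](1)
Move 3: P1 pit4 -> P1=[2,3,4,0,0,6](2) P2=[4,5,4,0,4,6](1)
Move 4: P2 pit5 -> P1=[3,4,5,1,1,6](2) P2=[4,5,4,0,4,0](2)

Answer: 3 4 5 1 1 6 2 4 5 4 0 4 0 2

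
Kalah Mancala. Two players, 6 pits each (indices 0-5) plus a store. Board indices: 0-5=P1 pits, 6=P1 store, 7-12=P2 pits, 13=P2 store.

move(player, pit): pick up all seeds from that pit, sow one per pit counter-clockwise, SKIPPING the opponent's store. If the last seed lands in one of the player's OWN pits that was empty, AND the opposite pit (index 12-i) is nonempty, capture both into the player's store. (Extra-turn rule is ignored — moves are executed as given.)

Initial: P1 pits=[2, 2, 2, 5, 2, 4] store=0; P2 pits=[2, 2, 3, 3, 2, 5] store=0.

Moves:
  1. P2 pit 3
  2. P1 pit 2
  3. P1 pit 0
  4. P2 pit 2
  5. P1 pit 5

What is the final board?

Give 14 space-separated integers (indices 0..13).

Move 1: P2 pit3 -> P1=[2,2,2,5,2,4](0) P2=[2,2,3,0,3,6](1)
Move 2: P1 pit2 -> P1=[2,2,0,6,3,4](0) P2=[2,2,3,0,3,6](1)
Move 3: P1 pit0 -> P1=[0,3,1,6,3,4](0) P2=[2,2,3,0,3,6](1)
Move 4: P2 pit2 -> P1=[0,3,1,6,3,4](0) P2=[2,2,0,1,4,7](1)
Move 5: P1 pit5 -> P1=[0,3,1,6,3,0](1) P2=[3,3,1,1,4,7](1)

Answer: 0 3 1 6 3 0 1 3 3 1 1 4 7 1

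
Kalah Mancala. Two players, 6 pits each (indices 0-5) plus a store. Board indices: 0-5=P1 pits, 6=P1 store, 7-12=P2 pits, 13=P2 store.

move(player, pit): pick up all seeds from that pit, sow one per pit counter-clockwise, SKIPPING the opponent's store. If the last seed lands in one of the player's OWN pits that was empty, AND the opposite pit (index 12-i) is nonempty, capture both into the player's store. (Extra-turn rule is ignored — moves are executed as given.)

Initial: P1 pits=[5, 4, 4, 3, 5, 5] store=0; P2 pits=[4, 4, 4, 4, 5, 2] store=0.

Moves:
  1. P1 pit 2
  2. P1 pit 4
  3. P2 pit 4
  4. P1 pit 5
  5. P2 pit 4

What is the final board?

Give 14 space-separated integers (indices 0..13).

Answer: 6 5 1 4 0 0 3 6 6 6 6 0 5 1

Derivation:
Move 1: P1 pit2 -> P1=[5,4,0,4,6,6](1) P2=[4,4,4,4,5,2](0)
Move 2: P1 pit4 -> P1=[5,4,0,4,0,7](2) P2=[5,5,5,5,5,2](0)
Move 3: P2 pit4 -> P1=[6,5,1,4,0,7](2) P2=[5,5,5,5,0,3](1)
Move 4: P1 pit5 -> P1=[6,5,1,4,0,0](3) P2=[6,6,6,6,1,4](1)
Move 5: P2 pit4 -> P1=[6,5,1,4,0,0](3) P2=[6,6,6,6,0,5](1)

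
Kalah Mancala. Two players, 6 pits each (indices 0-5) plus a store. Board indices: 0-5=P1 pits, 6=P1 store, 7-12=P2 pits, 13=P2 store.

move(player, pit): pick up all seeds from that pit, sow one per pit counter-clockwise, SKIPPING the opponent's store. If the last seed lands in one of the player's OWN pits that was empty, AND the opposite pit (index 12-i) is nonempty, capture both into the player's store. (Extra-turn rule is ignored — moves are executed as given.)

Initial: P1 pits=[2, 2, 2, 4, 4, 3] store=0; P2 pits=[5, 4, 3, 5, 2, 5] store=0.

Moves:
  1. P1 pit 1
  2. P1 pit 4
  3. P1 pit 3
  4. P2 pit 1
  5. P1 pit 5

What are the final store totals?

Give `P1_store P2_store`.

Answer: 3 1

Derivation:
Move 1: P1 pit1 -> P1=[2,0,3,5,4,3](0) P2=[5,4,3,5,2,5](0)
Move 2: P1 pit4 -> P1=[2,0,3,5,0,4](1) P2=[6,5,3,5,2,5](0)
Move 3: P1 pit3 -> P1=[2,0,3,0,1,5](2) P2=[7,6,3,5,2,5](0)
Move 4: P2 pit1 -> P1=[3,0,3,0,1,5](2) P2=[7,0,4,6,3,6](1)
Move 5: P1 pit5 -> P1=[3,0,3,0,1,0](3) P2=[8,1,5,7,3,6](1)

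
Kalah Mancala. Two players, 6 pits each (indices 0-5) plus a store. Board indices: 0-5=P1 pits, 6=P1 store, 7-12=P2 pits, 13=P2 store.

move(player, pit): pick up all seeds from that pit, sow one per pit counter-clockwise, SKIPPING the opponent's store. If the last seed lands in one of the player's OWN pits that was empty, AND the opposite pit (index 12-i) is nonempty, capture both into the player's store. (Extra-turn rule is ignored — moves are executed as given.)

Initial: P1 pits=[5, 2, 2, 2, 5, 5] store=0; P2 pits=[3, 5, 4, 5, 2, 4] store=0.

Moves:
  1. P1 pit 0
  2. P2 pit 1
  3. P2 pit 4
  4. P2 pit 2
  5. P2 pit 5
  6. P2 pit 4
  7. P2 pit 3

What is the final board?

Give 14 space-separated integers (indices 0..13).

Answer: 1 5 5 5 7 7 0 3 0 0 0 1 1 9

Derivation:
Move 1: P1 pit0 -> P1=[0,3,3,3,6,6](0) P2=[3,5,4,5,2,4](0)
Move 2: P2 pit1 -> P1=[0,3,3,3,6,6](0) P2=[3,0,5,6,3,5](1)
Move 3: P2 pit4 -> P1=[1,3,3,3,6,6](0) P2=[3,0,5,6,0,6](2)
Move 4: P2 pit2 -> P1=[2,3,3,3,6,6](0) P2=[3,0,0,7,1,7](3)
Move 5: P2 pit5 -> P1=[3,4,4,4,7,7](0) P2=[3,0,0,7,1,0](4)
Move 6: P2 pit4 -> P1=[0,4,4,4,7,7](0) P2=[3,0,0,7,0,0](8)
Move 7: P2 pit3 -> P1=[1,5,5,5,7,7](0) P2=[3,0,0,0,1,1](9)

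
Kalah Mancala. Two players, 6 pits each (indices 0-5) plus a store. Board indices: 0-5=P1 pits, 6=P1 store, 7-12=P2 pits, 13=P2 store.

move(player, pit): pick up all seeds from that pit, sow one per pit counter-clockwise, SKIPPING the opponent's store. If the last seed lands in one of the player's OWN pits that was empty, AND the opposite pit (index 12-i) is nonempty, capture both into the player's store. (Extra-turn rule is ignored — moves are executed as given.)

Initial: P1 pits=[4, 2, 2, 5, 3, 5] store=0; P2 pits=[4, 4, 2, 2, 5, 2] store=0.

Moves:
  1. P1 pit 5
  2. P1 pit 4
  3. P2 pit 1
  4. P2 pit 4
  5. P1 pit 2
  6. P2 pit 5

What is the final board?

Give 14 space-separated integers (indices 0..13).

Move 1: P1 pit5 -> P1=[4,2,2,5,3,0](1) P2=[5,5,3,3,5,2](0)
Move 2: P1 pit4 -> P1=[4,2,2,5,0,1](2) P2=[6,5,3,3,5,2](0)
Move 3: P2 pit1 -> P1=[4,2,2,5,0,1](2) P2=[6,0,4,4,6,3](1)
Move 4: P2 pit4 -> P1=[5,3,3,6,0,1](2) P2=[6,0,4,4,0,4](2)
Move 5: P1 pit2 -> P1=[5,3,0,7,1,2](2) P2=[6,0,4,4,0,4](2)
Move 6: P2 pit5 -> P1=[6,4,1,7,1,2](2) P2=[6,0,4,4,0,0](3)

Answer: 6 4 1 7 1 2 2 6 0 4 4 0 0 3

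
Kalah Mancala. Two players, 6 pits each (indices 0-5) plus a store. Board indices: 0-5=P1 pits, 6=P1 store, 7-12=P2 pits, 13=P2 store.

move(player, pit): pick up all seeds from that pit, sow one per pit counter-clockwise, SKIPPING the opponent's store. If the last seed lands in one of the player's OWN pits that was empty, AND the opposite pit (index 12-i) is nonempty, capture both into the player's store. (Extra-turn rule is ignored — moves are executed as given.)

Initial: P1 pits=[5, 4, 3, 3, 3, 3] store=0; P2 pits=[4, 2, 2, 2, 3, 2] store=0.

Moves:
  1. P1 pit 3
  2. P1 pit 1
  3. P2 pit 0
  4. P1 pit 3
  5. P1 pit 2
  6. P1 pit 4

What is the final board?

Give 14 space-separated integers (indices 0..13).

Answer: 5 0 0 1 0 7 3 1 4 4 4 5 2 0

Derivation:
Move 1: P1 pit3 -> P1=[5,4,3,0,4,4](1) P2=[4,2,2,2,3,2](0)
Move 2: P1 pit1 -> P1=[5,0,4,1,5,5](1) P2=[4,2,2,2,3,2](0)
Move 3: P2 pit0 -> P1=[5,0,4,1,5,5](1) P2=[0,3,3,3,4,2](0)
Move 4: P1 pit3 -> P1=[5,0,4,0,6,5](1) P2=[0,3,3,3,4,2](0)
Move 5: P1 pit2 -> P1=[5,0,0,1,7,6](2) P2=[0,3,3,3,4,2](0)
Move 6: P1 pit4 -> P1=[5,0,0,1,0,7](3) P2=[1,4,4,4,5,2](0)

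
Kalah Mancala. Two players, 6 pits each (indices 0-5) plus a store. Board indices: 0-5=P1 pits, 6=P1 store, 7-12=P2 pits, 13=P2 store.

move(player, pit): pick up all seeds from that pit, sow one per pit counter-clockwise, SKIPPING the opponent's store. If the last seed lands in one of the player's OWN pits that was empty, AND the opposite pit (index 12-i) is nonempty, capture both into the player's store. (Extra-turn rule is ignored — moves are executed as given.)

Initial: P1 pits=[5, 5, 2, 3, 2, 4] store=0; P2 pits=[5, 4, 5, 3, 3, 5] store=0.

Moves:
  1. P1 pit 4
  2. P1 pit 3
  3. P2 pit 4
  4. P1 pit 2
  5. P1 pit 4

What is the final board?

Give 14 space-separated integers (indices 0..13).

Move 1: P1 pit4 -> P1=[5,5,2,3,0,5](1) P2=[5,4,5,3,3,5](0)
Move 2: P1 pit3 -> P1=[5,5,2,0,1,6](2) P2=[5,4,5,3,3,5](0)
Move 3: P2 pit4 -> P1=[6,5,2,0,1,6](2) P2=[5,4,5,3,0,6](1)
Move 4: P1 pit2 -> P1=[6,5,0,1,2,6](2) P2=[5,4,5,3,0,6](1)
Move 5: P1 pit4 -> P1=[6,5,0,1,0,7](3) P2=[5,4,5,3,0,6](1)

Answer: 6 5 0 1 0 7 3 5 4 5 3 0 6 1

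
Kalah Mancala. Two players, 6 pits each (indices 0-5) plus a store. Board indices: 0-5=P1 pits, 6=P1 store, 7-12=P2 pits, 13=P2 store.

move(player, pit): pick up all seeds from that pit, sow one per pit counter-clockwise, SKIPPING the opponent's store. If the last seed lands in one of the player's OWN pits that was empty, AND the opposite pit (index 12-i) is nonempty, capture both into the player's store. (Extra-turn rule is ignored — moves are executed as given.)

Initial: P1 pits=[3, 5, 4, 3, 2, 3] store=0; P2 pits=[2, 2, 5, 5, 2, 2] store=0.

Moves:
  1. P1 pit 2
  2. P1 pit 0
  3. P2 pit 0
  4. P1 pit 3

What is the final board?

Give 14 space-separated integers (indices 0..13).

Answer: 0 6 1 0 4 5 2 1 4 6 5 2 2 0

Derivation:
Move 1: P1 pit2 -> P1=[3,5,0,4,3,4](1) P2=[2,2,5,5,2,2](0)
Move 2: P1 pit0 -> P1=[0,6,1,5,3,4](1) P2=[2,2,5,5,2,2](0)
Move 3: P2 pit0 -> P1=[0,6,1,5,3,4](1) P2=[0,3,6,5,2,2](0)
Move 4: P1 pit3 -> P1=[0,6,1,0,4,5](2) P2=[1,4,6,5,2,2](0)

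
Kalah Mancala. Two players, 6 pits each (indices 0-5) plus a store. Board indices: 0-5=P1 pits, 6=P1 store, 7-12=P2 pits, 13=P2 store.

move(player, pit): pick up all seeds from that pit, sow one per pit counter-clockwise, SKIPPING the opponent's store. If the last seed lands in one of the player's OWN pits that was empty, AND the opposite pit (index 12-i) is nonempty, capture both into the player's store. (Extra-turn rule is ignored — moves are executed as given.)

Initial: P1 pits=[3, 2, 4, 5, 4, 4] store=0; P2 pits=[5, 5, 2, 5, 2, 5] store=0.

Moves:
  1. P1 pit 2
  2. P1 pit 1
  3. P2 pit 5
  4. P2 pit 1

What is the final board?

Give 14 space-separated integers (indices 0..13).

Answer: 4 1 2 8 5 5 1 5 0 3 6 3 1 2

Derivation:
Move 1: P1 pit2 -> P1=[3,2,0,6,5,5](1) P2=[5,5,2,5,2,5](0)
Move 2: P1 pit1 -> P1=[3,0,1,7,5,5](1) P2=[5,5,2,5,2,5](0)
Move 3: P2 pit5 -> P1=[4,1,2,8,5,5](1) P2=[5,5,2,5,2,0](1)
Move 4: P2 pit1 -> P1=[4,1,2,8,5,5](1) P2=[5,0,3,6,3,1](2)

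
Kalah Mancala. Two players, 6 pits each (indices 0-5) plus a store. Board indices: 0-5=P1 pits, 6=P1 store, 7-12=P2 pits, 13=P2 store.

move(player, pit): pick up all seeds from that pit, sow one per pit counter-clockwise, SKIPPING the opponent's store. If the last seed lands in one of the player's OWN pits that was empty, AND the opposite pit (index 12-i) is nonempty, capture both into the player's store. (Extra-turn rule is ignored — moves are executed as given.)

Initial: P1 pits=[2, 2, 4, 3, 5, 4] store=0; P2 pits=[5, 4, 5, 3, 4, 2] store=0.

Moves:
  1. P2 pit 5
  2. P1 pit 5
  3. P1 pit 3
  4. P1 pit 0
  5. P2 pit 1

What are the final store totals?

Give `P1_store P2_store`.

Move 1: P2 pit5 -> P1=[3,2,4,3,5,4](0) P2=[5,4,5,3,4,0](1)
Move 2: P1 pit5 -> P1=[3,2,4,3,5,0](1) P2=[6,5,6,3,4,0](1)
Move 3: P1 pit3 -> P1=[3,2,4,0,6,1](2) P2=[6,5,6,3,4,0](1)
Move 4: P1 pit0 -> P1=[0,3,5,0,6,1](9) P2=[6,5,0,3,4,0](1)
Move 5: P2 pit1 -> P1=[0,3,5,0,6,1](9) P2=[6,0,1,4,5,1](2)

Answer: 9 2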